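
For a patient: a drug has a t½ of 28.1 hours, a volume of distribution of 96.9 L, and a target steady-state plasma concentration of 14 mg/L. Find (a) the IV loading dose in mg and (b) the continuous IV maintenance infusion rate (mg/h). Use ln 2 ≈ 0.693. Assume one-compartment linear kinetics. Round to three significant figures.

LD = Vd × C = 96.90 × 14 = 1357 mg
CL = 0.693 × Vd / t½ = 0.693 × 96.90 / 28.1 = 2.390 L/h
Infusion rate = CL × Css = 2.390 × 14 = 33.46 mg/h

(a) 1360 mg; (b) 33.5 mg/h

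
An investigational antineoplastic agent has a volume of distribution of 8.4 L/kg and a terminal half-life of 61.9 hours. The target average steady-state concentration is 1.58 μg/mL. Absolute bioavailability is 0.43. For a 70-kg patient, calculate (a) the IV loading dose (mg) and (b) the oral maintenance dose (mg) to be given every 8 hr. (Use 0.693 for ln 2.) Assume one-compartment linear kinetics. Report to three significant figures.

Vd(total) = 70 kg × 8.4 L/kg = 588.0 L
LD = Vd × C = 588.0 × 1.58 = 929.0 mg
CL = 0.693 × Vd / t½ = 0.693 × 588.0 / 61.9 = 6.583 L/h
D = CL × Css × τ / F = 6.583 × 1.58 × 8 / 0.43 = 193.5 mg

(a) 929 mg; (b) 194 mg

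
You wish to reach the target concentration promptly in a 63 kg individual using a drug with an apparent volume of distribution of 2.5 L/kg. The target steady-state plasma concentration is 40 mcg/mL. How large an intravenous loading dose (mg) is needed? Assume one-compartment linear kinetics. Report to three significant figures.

Total Vd = 2.5 × 63 = 157.5 L
The loading dose fills Vd to the target concentration.
LD = Vd × C = 157.5 × 40.00 = 6300 mg

6300 mg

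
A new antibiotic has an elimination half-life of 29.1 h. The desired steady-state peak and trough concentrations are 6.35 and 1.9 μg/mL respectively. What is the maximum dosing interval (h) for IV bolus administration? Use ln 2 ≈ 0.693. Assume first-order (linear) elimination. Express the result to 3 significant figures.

k = 0.693 / t½ = 0.693 / 29.1 = 0.02381 h⁻¹
Between IV bolus doses, concentration decays as C = C₀·e^(−kτ), so C_peak/C_trough = e^(kτ).
τ_max = ln(C_peak/C_trough) / k = ln(6.35/1.9) / 0.02381 = 1.207 / 0.02381 = 50.69 h

50.7 h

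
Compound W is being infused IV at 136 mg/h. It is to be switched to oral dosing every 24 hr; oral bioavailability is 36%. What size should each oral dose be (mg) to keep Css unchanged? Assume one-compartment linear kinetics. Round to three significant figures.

To maintain the same Css, the systemic dosing rate must be unchanged: F·D/τ = infusion rate.
D = rate × τ / F = 136 × 24 / 0.36 = 9067 mg

9070 mg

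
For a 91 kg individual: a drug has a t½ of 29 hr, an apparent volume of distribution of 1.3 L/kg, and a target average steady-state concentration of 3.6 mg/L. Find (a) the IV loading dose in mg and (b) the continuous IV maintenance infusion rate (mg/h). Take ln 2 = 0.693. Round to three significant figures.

(a) 426 mg; (b) 10.2 mg/h

Total Vd = 1.3 × 91 = 118.3 L
LD = Vd × C = 118.3 × 3.6 = 425.9 mg
CL = 0.693 × Vd / t½ = 0.693 × 118.3 / 29 = 2.827 L/h
Infusion rate = CL × Css = 2.827 × 3.6 = 10.18 mg/h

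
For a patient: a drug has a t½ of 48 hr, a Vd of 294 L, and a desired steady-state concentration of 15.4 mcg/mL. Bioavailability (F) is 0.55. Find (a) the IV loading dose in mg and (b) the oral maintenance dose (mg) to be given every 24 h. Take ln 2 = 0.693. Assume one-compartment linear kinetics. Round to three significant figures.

(a) 4530 mg; (b) 2850 mg

LD = Vd × C = 294.0 × 15.4 = 4528 mg
CL = 0.693 × Vd / t½ = 0.693 × 294.0 / 48 = 4.245 L/h
D = CL × Css × τ / F = 4.245 × 15.4 × 24 / 0.55 = 2853 mg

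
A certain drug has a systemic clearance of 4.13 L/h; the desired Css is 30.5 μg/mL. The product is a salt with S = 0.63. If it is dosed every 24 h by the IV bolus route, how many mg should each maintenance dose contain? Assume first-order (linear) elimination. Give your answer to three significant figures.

4800 mg

D = CL × Css × τ / S = 4.130 × 30.5 × 24 / 0.63 = 4799 mg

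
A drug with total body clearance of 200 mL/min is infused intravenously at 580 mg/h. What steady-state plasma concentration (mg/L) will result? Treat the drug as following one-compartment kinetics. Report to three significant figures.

48.3 mg/L

Convert clearance: 200 mL/min × 60 min/h ÷ 1000 mL/L = 12.00 L/h
Css = rate / CL = 580 / 12.00 = 48.33 mg/L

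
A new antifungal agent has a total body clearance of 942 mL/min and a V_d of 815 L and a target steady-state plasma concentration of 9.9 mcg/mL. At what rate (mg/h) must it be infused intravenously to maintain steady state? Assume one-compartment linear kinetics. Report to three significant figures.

560 mg/h

CL = 942 mL/min = 942 × 0.06 = 56.52 L/h
R₀ = 56.52 × 9.9 = 559.5 mg/h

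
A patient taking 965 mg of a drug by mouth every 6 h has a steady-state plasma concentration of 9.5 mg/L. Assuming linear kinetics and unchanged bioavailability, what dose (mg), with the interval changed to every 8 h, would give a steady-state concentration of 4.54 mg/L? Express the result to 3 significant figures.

For first-order elimination, Css ∝ F·D/(CL·τ); F and CL are unchanged, so Css ∝ D/τ.
D₂ = D₁ × (Css,target / Css,current) × (τ₂/τ₁) = 965 × (4.54/9.5) × (8/6) = 614.9 mg

615 mg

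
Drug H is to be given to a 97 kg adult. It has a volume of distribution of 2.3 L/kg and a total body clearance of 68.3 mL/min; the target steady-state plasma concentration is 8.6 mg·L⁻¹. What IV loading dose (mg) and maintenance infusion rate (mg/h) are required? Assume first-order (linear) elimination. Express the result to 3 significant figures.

(a) 1920 mg; (b) 35.2 mg/h

Vd(total) = 97 kg × 2.3 L/kg = 223.1 L
LD = Vd · C_target = 223.1 × 8.6 = 1919 mg
CL = 68.3 mL/min × 60/1000 = 4.098 L/h
Maintenance infusion rate = CL × Css = 4.098 × 8.6 = 35.24 mg/h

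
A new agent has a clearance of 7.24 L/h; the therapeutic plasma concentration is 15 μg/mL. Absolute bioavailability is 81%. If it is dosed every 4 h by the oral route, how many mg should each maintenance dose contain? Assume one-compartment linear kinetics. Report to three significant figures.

536 mg

D = CL × Css × τ / F = 7.240 × 15 × 4 / 0.81 = 536.3 mg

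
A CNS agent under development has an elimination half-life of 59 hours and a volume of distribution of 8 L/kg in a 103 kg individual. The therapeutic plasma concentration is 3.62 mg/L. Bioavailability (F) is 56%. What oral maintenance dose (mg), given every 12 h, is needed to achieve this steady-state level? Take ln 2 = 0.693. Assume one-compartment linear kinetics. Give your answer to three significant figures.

751 mg

Vd(total) = 103 kg × 8 L/kg = 824.0 L
CL = 0.693 × Vd / t½ = 0.693 × 824.0 / 59 = 9.679 L/h
D = CL × Css × τ / F = 9.679 × 3.62 × 12 / 0.56 = 750.8 mg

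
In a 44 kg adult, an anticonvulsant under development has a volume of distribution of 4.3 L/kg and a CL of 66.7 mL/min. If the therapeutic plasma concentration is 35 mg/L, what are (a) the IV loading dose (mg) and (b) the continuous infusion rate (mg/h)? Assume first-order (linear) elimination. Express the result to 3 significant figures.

(a) 6620 mg; (b) 140 mg/h

Vd = 4.3 L/kg × 44 kg = 189.2 L
LD = Vd · C_target = 189.2 × 35 = 6622 mg
Convert clearance: 66.7 mL/min × 60 min/h ÷ 1000 mL/L = 4.002 L/h
Infusion rate = 4.002 L/h × 35 mg/L = 140.1 mg/h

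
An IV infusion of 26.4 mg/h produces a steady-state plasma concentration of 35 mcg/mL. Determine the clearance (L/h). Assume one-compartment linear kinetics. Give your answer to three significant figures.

0.754 L/h

At steady state, infusion rate = CL × Css, so CL = rate / Css.
CL = 26.4 / 35 = 0.7543 L/h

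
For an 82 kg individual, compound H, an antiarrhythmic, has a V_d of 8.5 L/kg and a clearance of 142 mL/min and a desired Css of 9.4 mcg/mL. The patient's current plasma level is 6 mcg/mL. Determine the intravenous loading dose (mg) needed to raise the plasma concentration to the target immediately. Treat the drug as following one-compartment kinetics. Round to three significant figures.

Vd(total) = 82 kg × 8.5 L/kg = 697.0 L
The loading dose fills Vd to the target concentration; clearance is irrelevant here.
Concentration deficit ΔC = 9.4 − 6 = 3.400 mg/L
LD = Vd × ΔC = 697.0 × 3.400 = 2370 mg

2370 mg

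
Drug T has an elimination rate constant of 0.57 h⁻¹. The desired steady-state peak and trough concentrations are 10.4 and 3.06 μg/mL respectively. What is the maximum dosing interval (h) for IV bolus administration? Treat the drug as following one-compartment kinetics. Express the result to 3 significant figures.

2.15 h

Between IV bolus doses, concentration decays as C = C₀·e^(−kτ), so C_peak/C_trough = e^(kτ).
τ_max = ln(C_peak/C_trough) / k = ln(10.4/3.06) / 0.5700 = 1.223 / 0.5700 = 2.146 h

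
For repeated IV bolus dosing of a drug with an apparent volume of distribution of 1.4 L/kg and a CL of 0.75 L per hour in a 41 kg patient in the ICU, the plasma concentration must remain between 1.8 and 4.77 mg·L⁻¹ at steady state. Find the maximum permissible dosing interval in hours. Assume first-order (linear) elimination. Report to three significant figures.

74.6 h

Vd = 1.4 L/kg × 41 kg = 57.40 L
k = CL / Vd = 0.7500 / 57.40 = 0.01307 h⁻¹
Between IV bolus doses, concentration decays as C = C₀·e^(−kτ), so C_peak/C_trough = e^(kτ).
τ_max = ln(C_peak/C_trough) / k = ln(4.77/1.8) / 0.01307 = 0.9746 / 0.01307 = 74.57 h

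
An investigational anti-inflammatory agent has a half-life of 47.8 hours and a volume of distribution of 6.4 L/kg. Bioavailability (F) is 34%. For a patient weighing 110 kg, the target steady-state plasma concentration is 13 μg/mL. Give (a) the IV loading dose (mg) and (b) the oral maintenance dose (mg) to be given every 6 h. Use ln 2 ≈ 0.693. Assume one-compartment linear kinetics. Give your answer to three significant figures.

Total Vd = 6.4 × 110 = 704.0 L
LD = Vd × C = 704.0 × 13 = 9152 mg
CL = 0.693 × Vd / t½ = 0.693 × 704.0 / 47.8 = 10.21 L/h
D = CL × Css × τ / F = 10.21 × 13 × 6 / 0.34 = 2342 mg

(a) 9150 mg; (b) 2340 mg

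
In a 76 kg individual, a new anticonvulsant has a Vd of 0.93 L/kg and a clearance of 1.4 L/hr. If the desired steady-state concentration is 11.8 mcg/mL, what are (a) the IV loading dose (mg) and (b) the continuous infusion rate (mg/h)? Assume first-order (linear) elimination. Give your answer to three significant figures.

Vd = 0.93 L/kg × 76 kg = 70.68 L
Loading: fill Vd to C_target → 70.68 L × 11.8 mg/L = 834.0 mg
Maintenance infusion rate = CL × Css = 1.400 × 11.8 = 16.52 mg/h

(a) 834 mg; (b) 16.5 mg/h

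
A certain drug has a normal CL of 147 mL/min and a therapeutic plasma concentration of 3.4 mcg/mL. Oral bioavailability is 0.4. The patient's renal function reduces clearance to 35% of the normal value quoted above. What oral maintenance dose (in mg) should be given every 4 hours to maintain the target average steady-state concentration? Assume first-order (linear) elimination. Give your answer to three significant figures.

105 mg

CL = 147 mL/min × 60/1000 = 8.820 L/h
Patient clearance = 0.35 × 8.820 = 3.087 L/h
D = CL × Css × τ / F = 3.087 × 3.4 × 4 / 0.4 = 105.0 mg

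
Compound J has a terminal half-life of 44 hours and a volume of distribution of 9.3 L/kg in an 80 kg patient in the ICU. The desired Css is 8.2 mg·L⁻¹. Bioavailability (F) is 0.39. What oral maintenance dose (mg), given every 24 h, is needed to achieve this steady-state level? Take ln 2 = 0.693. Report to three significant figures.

5910 mg

Vd(total) = 80 kg × 9.3 L/kg = 744.0 L
k = 0.693/44 = 0.01575 h⁻¹, so CL = k·Vd = 0.01575 × 744.0 = 11.72 L/h
D = CL × Css × τ / F = 11.72 × 8.2 × 24 / 0.39 = 5914 mg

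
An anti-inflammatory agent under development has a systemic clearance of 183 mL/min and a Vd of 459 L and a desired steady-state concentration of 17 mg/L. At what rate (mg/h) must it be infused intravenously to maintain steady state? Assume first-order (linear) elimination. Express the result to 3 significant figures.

187 mg/h

Convert clearance: 183 mL/min × 60 min/h ÷ 1000 mL/L = 10.98 L/h
R₀ = 10.98 × 17 = 186.7 mg/h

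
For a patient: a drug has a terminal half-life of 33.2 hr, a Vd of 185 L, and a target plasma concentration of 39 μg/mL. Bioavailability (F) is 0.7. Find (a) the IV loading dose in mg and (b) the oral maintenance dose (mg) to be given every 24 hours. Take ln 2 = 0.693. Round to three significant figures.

(a) 7220 mg; (b) 5160 mg

LD = Vd × C = 185.0 × 39 = 7215 mg
CL = 0.693 × Vd / t½ = 0.693 × 185.0 / 33.2 = 3.862 L/h
D = CL × Css × τ / F = 3.862 × 39 × 24 / 0.7 = 5164 mg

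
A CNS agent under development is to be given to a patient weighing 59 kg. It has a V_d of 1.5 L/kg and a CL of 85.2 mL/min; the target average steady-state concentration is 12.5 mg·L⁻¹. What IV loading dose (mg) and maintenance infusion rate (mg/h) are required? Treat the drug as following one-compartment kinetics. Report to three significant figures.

Vd = 1.5 L/kg × 59 kg = 88.50 L
Loading dose = Vd × C = 88.50 × 12.5 = 1106 mg
CL = 85.2 mL/min = 85.2 × 0.06 = 5.112 L/h
Maintenance infusion rate = CL × Css = 5.112 × 12.5 = 63.90 mg/h

(a) 1110 mg; (b) 63.9 mg/h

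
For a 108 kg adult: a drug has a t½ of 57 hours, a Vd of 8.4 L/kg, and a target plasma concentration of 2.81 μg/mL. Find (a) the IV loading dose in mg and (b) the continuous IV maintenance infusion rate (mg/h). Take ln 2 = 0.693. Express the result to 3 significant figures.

(a) 2550 mg; (b) 31.0 mg/h

Vd(total) = 108 kg × 8.4 L/kg = 907.2 L
LD = Vd × C = 907.2 × 2.81 = 2549 mg
CL = 0.693 × Vd / t½ = 0.693 × 907.2 / 57 = 11.03 L/h
Infusion rate = CL × Css = 11.03 × 2.81 = 30.99 mg/h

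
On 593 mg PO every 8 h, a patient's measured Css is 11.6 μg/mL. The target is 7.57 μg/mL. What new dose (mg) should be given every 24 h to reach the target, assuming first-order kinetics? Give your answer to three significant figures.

For first-order elimination, Css ∝ F·D/(CL·τ); F and CL are unchanged, so Css ∝ D/τ.
D₂ = D₁ × (Css,target / Css,current) × (τ₂/τ₁) = 593 × (7.57/11.6) × (24/8) = 1161 mg

1160 mg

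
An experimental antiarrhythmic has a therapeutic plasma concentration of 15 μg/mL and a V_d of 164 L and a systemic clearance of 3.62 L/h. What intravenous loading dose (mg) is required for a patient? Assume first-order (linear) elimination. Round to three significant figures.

LD = Vd × C = 164.0 × 15.00 = 2460 mg

2460 mg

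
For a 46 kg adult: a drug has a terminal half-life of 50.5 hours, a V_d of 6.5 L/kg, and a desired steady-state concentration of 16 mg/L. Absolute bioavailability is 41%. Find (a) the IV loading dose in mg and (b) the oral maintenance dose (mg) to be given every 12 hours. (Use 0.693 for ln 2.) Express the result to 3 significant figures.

(a) 4780 mg; (b) 1920 mg

Total Vd = 6.5 × 46 = 299.0 L
LD = Vd × C = 299.0 × 16 = 4784 mg
CL = 0.693 × Vd / t½ = 0.693 × 299.0 / 50.5 = 4.103 L/h
D = CL × Css × τ / F = 4.103 × 16 × 12 / 0.41 = 1921 mg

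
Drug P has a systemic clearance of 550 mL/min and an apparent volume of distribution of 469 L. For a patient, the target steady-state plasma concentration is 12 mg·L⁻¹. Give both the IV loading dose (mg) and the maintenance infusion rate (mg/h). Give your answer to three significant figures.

(a) 5630 mg; (b) 396 mg/h

Loading: fill Vd to C_target → 469.0 L × 12 mg/L = 5628 mg
Convert clearance: 550 mL/min × 60 min/h ÷ 1000 mL/L = 33.00 L/h
Infusion rate = 33.00 L/h × 12 mg/L = 396.0 mg/h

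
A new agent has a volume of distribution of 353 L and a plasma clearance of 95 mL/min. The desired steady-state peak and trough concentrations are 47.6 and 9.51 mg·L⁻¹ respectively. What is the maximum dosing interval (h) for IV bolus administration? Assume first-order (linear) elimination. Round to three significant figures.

99.7 h

Convert clearance: 95 mL/min × 60 min/h ÷ 1000 mL/L = 5.700 L/h
k = CL / Vd = 5.700 / 353.0 = 0.01615 h⁻¹
Between IV bolus doses, concentration decays as C = C₀·e^(−kτ), so C_peak/C_trough = e^(kτ).
τ_max = ln(C_peak/C_trough) / k = ln(47.6/9.51) / 0.01615 = 1.610 / 0.01615 = 99.69 h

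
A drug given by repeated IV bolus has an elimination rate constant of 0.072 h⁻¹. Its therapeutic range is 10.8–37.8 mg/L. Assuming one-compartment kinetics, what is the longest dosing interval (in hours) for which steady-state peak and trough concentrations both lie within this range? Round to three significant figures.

Between IV bolus doses, concentration decays as C = C₀·e^(−kτ), so C_peak/C_trough = e^(kτ).
τ_max = ln(C_peak/C_trough) / k = ln(37.8/10.8) / 0.07200 = 1.253 / 0.07200 = 17.40 h

17.4 h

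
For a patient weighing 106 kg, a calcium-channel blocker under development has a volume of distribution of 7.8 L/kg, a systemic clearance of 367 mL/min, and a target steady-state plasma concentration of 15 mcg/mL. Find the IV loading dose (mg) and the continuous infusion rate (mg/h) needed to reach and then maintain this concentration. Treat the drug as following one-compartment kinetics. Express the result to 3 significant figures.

(a) 12400 mg; (b) 330 mg/h

Total Vd = 7.8 × 106 = 826.8 L
Loading: fill Vd to C_target → 826.8 L × 15 mg/L = 12400 mg
CL = 367 mL/min × 60/1000 = 22.02 L/h
Infusion rate = 22.02 L/h × 15 mg/L = 330.3 mg/h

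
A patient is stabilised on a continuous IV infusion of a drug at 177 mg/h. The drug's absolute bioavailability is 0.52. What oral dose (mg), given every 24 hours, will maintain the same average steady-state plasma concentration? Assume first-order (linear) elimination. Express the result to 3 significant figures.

To maintain the same Css, the systemic dosing rate must be unchanged: F·D/τ = infusion rate.
D = rate × τ / F = 177 × 24 / 0.52 = 8169 mg

8170 mg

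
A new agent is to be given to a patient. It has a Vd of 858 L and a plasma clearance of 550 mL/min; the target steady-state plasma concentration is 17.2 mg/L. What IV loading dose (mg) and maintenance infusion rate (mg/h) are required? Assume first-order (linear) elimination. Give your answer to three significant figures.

LD = Vd · C_target = 858.0 × 17.2 = 14760 mg
Convert clearance: 550 mL/min × 60 min/h ÷ 1000 mL/L = 33.00 L/h
Maintenance: replace elimination → rate = CL × Css = 33.00 × 17.2 = 567.6 mg/h

(a) 14800 mg; (b) 568 mg/h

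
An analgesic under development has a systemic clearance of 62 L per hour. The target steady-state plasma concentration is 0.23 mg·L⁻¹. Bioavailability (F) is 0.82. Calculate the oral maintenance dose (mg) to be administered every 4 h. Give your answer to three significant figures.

D = CL × Css × τ / F = 62.00 × 0.23 × 4 / 0.82 = 69.56 mg

69.6 mg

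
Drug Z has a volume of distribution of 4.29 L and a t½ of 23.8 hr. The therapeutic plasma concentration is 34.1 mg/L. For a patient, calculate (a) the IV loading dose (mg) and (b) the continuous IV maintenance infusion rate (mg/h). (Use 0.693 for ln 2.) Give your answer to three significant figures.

(a) 146 mg; (b) 4.26 mg/h

LD = Vd × C = 4.290 × 34.1 = 146.3 mg
CL = 0.693 × Vd / t½ = 0.693 × 4.290 / 23.8 = 0.1249 L/h
Infusion rate = CL × Css = 0.1249 × 34.1 = 4.259 mg/h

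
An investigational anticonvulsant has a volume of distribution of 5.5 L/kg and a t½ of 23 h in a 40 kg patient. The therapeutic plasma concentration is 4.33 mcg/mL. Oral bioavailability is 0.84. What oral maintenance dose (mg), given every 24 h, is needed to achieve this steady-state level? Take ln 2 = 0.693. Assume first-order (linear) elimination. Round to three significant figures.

Vd = 5.5 L/kg × 40 kg = 220.0 L
CL = 0.693 × Vd / t½ = 0.693 × 220.0 / 23 = 6.629 L/h
D = CL × Css × τ / F = 6.629 × 4.33 × 24 / 0.84 = 820.1 mg

820 mg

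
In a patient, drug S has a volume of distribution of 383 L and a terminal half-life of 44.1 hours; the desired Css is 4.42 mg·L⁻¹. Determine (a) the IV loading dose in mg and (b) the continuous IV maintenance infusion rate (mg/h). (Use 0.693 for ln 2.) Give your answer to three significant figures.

(a) 1690 mg; (b) 26.6 mg/h

LD = Vd × C = 383.0 × 4.42 = 1693 mg
CL = 0.693 × Vd / t½ = 0.693 × 383.0 / 44.1 = 6.019 L/h
Infusion rate = CL × Css = 6.019 × 4.42 = 26.60 mg/h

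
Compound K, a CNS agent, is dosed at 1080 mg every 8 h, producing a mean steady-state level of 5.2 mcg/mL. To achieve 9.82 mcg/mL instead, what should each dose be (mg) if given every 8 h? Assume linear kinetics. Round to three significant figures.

For first-order elimination, Css ∝ F·D/(CL·τ); F and CL are unchanged, so Css ∝ D/τ.
D₂ = D₁ × (Css,target / Css,current) = 1080 × 9.82/5.2 = 2040 mg

2040 mg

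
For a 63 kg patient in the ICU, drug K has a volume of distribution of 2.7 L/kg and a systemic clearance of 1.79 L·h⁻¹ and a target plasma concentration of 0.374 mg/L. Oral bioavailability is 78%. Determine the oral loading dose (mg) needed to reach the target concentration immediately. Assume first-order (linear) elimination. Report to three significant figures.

Total Vd = 2.7 × 63 = 170.1 L
LD is governed by Vd — clearance does not enter the loading-dose calculation.
LD = Vd × C / F = 170.1 × 0.3740 / 0.78 = 81.56 mg

81.6 mg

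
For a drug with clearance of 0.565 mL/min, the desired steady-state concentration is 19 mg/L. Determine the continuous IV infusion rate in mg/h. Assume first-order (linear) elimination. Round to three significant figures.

CL = 0.565 mL/min = 0.565 × 0.06 = 0.03390 L/h
Infusion rate = CL · Css = 0.03390 L/h × 19 mg/L = 0.6441 mg/h

0.644 mg/h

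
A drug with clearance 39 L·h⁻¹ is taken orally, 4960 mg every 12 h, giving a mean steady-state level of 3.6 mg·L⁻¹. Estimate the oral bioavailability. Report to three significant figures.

F·D/τ = CL·Css at steady state → F = CL·Css·τ / D.
F = 39 × 3.6 × 12 / 4960 = 0.340

0.340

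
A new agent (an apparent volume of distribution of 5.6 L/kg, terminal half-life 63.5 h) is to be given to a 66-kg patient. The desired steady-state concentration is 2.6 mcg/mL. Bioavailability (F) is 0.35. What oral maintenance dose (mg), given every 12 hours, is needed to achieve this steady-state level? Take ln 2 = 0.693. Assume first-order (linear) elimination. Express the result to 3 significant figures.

Vd = 5.6 L/kg × 66 kg = 369.6 L
CL = ln 2 · Vd / t½ = 0.693 × 369.6 / 63.5 = 4.034 L/h
D = CL × Css × τ / F = 4.034 × 2.6 × 12 / 0.35 = 359.6 mg

360 mg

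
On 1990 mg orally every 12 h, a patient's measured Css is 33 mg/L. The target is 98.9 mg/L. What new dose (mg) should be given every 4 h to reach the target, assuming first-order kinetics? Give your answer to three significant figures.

With linear kinetics, Css is proportional to dose rate (D/τ) at fixed clearance.
D₂ = D₁ × (Css,target / Css,current) × (τ₂/τ₁) = 1990 × (98.9/33) × (4/12) = 1988 mg

1990 mg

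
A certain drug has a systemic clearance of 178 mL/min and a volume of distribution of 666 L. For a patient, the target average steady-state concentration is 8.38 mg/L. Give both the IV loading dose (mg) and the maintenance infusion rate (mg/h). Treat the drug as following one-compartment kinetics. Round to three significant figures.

(a) 5580 mg; (b) 89.5 mg/h

Loading dose = Vd × C = 666.0 × 8.38 = 5581 mg
CL = 178 mL/min × 60/1000 = 10.68 L/h
Infusion rate = 10.68 L/h × 8.38 mg/L = 89.50 mg/h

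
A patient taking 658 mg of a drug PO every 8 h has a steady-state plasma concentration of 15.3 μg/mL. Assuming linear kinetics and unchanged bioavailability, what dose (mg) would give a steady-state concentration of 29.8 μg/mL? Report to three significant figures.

With linear kinetics, Css is proportional to dose rate (D/τ) at fixed clearance.
D₂ = D₁ × (Css,target / Css,current) = 658 × 29.8/15.3 = 1282 mg

1280 mg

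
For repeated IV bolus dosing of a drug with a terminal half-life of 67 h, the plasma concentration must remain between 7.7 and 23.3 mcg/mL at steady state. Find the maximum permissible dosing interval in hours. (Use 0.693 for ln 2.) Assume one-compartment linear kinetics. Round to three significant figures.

107 h

k = 0.693 / t½ = 0.693 / 67 = 0.01034 h⁻¹
Between IV bolus doses, concentration decays as C = C₀·e^(−kτ), so C_peak/C_trough = e^(kτ).
τ_max = ln(C_peak/C_trough) / k = ln(23.3/7.7) / 0.01034 = 1.107 / 0.01034 = 107.1 h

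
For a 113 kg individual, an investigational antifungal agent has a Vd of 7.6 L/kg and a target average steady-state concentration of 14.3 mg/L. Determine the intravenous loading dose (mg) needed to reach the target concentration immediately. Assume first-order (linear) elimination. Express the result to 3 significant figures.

Vd = 7.6 L/kg × 113 kg = 858.8 L
LD = Vd × C = 858.8 × 14.30 = 12280 mg

12300 mg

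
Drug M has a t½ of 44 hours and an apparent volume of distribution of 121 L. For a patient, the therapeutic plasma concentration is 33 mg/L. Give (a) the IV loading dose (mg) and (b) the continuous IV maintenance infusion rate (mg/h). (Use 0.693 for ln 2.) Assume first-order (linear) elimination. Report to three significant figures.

LD = Vd × C = 121.0 × 33 = 3993 mg
CL = 0.693 × Vd / t½ = 0.693 × 121.0 / 44 = 1.906 L/h
Infusion rate = CL × Css = 1.906 × 33 = 62.90 mg/h

(a) 3990 mg; (b) 62.9 mg/h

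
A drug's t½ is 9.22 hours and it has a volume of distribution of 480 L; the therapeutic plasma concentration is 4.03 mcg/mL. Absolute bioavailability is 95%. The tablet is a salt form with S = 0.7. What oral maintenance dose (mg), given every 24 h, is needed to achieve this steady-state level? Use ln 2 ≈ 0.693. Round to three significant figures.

5250 mg

k = 0.693/9.22 = 0.07516 h⁻¹, so CL = k·Vd = 0.07516 × 480.0 = 36.08 L/h
D = CL × Css × τ / F / S = 36.08 × 4.03 × 24 / 0.95 / 0.7 = 5248 mg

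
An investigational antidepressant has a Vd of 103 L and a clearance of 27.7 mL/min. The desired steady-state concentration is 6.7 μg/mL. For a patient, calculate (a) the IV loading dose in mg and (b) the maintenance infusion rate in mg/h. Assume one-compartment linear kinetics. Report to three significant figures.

Loading: fill Vd to C_target → 103.0 L × 6.7 mg/L = 690.1 mg
CL = 27.7 mL/min × 60/1000 = 1.662 L/h
Infusion rate = 1.662 L/h × 6.7 mg/L = 11.14 mg/h

(a) 690 mg; (b) 11.1 mg/h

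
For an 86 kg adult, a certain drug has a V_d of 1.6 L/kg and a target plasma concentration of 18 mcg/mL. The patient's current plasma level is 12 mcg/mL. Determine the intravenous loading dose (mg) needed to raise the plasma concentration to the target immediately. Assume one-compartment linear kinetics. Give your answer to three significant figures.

826 mg

Vd(total) = 86 kg × 1.6 L/kg = 137.6 L
Concentration deficit ΔC = 18 − 12 = 6.000 mg/L
LD = Vd × ΔC = 137.6 × 6.000 = 825.6 mg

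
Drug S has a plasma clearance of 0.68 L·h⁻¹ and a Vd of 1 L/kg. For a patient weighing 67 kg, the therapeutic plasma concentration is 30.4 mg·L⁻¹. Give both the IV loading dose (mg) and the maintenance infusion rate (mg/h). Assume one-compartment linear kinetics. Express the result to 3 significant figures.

(a) 2040 mg; (b) 20.7 mg/h

Total Vd = 1 × 67 = 67.00 L
Loading dose = Vd × C = 67.00 × 30.4 = 2037 mg
Infusion rate = 0.6800 L/h × 30.4 mg/L = 20.67 mg/h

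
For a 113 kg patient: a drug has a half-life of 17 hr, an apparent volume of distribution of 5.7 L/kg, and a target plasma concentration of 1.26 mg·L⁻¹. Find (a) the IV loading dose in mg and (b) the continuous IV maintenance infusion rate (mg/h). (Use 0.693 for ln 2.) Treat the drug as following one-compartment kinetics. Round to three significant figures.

Vd = 5.7 L/kg × 113 kg = 644.1 L
LD = Vd × C = 644.1 × 1.26 = 811.6 mg
CL = 0.693 × Vd / t½ = 0.693 × 644.1 / 17 = 26.26 L/h
Infusion rate = CL × Css = 26.26 × 1.26 = 33.09 mg/h

(a) 812 mg; (b) 33.1 mg/h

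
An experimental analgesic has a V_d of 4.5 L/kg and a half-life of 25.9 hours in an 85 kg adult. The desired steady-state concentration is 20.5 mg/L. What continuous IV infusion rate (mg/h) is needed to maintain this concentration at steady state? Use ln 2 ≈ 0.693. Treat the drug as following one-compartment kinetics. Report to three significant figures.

210 mg/h

Total Vd = 4.5 × 85 = 382.5 L
CL = ln 2 · Vd / t½ = 0.693 × 382.5 / 25.9 = 10.23 L/h
Infusion rate = CL × Css = 10.23 × 20.5 = 209.7 mg/h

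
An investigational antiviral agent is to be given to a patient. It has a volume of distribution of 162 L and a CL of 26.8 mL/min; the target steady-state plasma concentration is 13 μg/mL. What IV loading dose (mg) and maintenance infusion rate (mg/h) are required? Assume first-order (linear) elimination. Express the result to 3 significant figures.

LD = Vd · C_target = 162.0 × 13 = 2106 mg
Convert clearance: 26.8 mL/min × 60 min/h ÷ 1000 mL/L = 1.608 L/h
Maintenance: replace elimination → rate = CL × Css = 1.608 × 13 = 20.90 mg/h

(a) 2110 mg; (b) 20.9 mg/h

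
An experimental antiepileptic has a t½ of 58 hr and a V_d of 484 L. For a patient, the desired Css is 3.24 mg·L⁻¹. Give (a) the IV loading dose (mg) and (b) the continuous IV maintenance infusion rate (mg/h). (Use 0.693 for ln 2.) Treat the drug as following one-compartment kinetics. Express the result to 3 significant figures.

LD = Vd × C = 484.0 × 3.24 = 1568 mg
CL = 0.693 × Vd / t½ = 0.693 × 484.0 / 58 = 5.783 L/h
Infusion rate = CL × Css = 5.783 × 3.24 = 18.74 mg/h

(a) 1570 mg; (b) 18.7 mg/h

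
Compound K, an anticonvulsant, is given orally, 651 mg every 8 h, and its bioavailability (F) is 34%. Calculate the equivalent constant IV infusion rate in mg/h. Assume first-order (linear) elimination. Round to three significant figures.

Equivalent systemic input: infusion rate = F·D/τ.
Rate = 0.34 × 651 / 8 = 27.67 mg/h

27.7 mg/h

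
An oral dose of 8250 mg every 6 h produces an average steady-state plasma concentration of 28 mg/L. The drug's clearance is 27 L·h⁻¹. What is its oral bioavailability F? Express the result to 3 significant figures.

F·D/τ = CL·Css at steady state → F = CL·Css·τ / D.
F = 27 × 28 × 6 / 8250 = 0.550

0.550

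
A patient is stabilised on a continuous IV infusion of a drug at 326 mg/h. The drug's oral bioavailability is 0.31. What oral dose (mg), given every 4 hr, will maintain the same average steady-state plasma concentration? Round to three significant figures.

4210 mg

To maintain the same Css, the systemic dosing rate must be unchanged: F·D/τ = infusion rate.
D = rate × τ / F = 326 × 4 / 0.31 = 4206 mg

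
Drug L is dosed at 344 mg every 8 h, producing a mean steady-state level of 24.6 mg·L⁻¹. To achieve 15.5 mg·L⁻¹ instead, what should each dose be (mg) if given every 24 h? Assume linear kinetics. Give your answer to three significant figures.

For first-order elimination, Css ∝ F·D/(CL·τ); F and CL are unchanged, so Css ∝ D/τ.
D₂ = D₁ × (Css,target / Css,current) × (τ₂/τ₁) = 344 × (15.5/24.6) × (24/8) = 650.2 mg

650 mg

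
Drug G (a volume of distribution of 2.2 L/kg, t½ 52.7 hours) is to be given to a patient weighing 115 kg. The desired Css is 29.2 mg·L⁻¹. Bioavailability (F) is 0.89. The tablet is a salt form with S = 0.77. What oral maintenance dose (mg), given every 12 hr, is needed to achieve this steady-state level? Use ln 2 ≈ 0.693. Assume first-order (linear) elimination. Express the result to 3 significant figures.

1700 mg

Vd = 2.2 L/kg × 115 kg = 253.0 L
CL = ln 2 · Vd / t½ = 0.693 × 253.0 / 52.7 = 3.327 L/h
D = CL × Css × τ / F / S = 3.327 × 29.2 × 12 / 0.89 / 0.77 = 1701 mg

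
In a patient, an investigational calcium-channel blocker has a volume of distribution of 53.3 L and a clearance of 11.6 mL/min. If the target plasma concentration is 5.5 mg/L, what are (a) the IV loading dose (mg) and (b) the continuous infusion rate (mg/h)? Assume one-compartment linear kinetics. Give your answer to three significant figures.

(a) 293 mg; (b) 3.83 mg/h

Loading: fill Vd to C_target → 53.30 L × 5.5 mg/L = 293.2 mg
Convert clearance: 11.6 mL/min × 60 min/h ÷ 1000 mL/L = 0.6960 L/h
Maintenance: replace elimination → rate = CL × Css = 0.6960 × 5.5 = 3.828 mg/h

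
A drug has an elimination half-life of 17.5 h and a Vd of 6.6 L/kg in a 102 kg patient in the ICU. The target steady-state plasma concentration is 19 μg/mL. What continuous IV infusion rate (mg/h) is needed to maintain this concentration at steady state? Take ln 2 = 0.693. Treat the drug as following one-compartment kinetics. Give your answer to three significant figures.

507 mg/h

Vd = 6.6 L/kg × 102 kg = 673.2 L
CL = 0.693 × Vd / t½ = 0.693 × 673.2 / 17.5 = 26.66 L/h
Infusion rate = CL × Css = 26.66 × 19 = 506.5 mg/h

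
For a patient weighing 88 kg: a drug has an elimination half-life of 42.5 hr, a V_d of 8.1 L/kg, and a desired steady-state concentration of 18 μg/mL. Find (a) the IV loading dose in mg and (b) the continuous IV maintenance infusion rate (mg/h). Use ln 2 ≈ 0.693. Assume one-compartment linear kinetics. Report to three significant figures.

Total Vd = 8.1 × 88 = 712.8 L
LD = Vd × C = 712.8 × 18 = 12830 mg
CL = 0.693 × Vd / t½ = 0.693 × 712.8 / 42.5 = 11.62 L/h
Infusion rate = CL × Css = 11.62 × 18 = 209.2 mg/h

(a) 12800 mg; (b) 209 mg/h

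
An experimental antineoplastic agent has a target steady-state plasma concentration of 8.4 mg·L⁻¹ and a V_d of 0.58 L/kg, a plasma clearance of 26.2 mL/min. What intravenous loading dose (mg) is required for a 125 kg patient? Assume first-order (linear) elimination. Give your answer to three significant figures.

Vd(total) = 125 kg × 0.58 L/kg = 72.50 L
The loading dose fills Vd to the target concentration.
LD = Vd × C = 72.50 × 8.400 = 609.0 mg

609 mg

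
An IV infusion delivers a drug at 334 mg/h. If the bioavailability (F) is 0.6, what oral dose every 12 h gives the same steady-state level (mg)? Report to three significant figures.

To maintain the same Css, the systemic dosing rate must be unchanged: F·D/τ = infusion rate.
D = rate × τ / F = 334 × 12 / 0.6 = 6680 mg

6680 mg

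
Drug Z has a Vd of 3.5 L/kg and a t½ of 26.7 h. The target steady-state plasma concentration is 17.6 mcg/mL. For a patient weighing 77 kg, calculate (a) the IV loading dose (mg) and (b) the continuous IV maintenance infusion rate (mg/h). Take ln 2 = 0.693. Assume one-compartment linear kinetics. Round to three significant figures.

Vd = 3.5 L/kg × 77 kg = 269.5 L
LD = Vd × C = 269.5 × 17.6 = 4743 mg
CL = 0.693 × Vd / t½ = 0.693 × 269.5 / 26.7 = 6.995 L/h
Infusion rate = CL × Css = 6.995 × 17.6 = 123.1 mg/h

(a) 4740 mg; (b) 123 mg/h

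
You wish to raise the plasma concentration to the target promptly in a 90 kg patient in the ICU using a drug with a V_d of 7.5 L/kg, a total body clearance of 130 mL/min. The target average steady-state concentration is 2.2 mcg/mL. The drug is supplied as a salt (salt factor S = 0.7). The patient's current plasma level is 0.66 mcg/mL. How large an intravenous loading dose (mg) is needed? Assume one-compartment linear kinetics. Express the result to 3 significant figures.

Total Vd = 7.5 × 90 = 675.0 L
Concentration deficit ΔC = 2.2 − 0.66 = 1.540 mg/L
LD = Vd × ΔC / S = 675.0 × 1.540 / 0.7 = 1485 mg

1490 mg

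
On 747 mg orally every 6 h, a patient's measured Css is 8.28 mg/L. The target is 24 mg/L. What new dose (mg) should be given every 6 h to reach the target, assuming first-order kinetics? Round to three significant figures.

2170 mg

With linear kinetics, Css is proportional to dose rate (D/τ) at fixed clearance.
D₂ = D₁ × (Css,target / Css,current) = 747 × 24/8.28 = 2165 mg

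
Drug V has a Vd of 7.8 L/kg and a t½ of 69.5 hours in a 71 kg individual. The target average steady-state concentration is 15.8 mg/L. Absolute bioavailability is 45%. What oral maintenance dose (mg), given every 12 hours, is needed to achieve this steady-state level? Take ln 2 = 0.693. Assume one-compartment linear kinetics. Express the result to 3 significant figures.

2330 mg

Vd = 7.8 L/kg × 71 kg = 553.8 L
CL = ln 2 · Vd / t½ = 0.693 × 553.8 / 69.5 = 5.522 L/h
D = CL × Css × τ / F = 5.522 × 15.8 × 12 / 0.45 = 2327 mg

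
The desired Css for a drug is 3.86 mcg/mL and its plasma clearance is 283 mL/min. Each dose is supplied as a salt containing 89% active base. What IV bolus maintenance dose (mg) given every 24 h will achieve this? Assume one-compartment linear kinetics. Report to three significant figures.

Convert clearance: 283 mL/min × 60 min/h ÷ 1000 mL/L = 16.98 L/h
D = CL × Css × τ / S = 16.98 × 3.86 × 24 / 0.89 = 1767 mg

1770 mg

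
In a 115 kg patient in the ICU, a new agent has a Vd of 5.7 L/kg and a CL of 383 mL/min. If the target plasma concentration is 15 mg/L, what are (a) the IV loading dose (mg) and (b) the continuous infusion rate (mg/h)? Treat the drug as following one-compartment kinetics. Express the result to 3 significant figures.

Total Vd = 5.7 × 115 = 655.5 L
Loading: fill Vd to C_target → 655.5 L × 15 mg/L = 9833 mg
Convert clearance: 383 mL/min × 60 min/h ÷ 1000 mL/L = 22.98 L/h
Maintenance: replace elimination → rate = CL × Css = 22.98 × 15 = 344.7 mg/h

(a) 9830 mg; (b) 345 mg/h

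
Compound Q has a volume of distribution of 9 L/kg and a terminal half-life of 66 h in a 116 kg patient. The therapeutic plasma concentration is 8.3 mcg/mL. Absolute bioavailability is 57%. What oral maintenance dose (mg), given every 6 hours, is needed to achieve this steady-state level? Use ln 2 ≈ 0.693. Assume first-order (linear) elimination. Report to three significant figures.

Vd(total) = 116 kg × 9 L/kg = 1044 L
CL = 0.693 × Vd / t½ = 0.693 × 1044 / 66 = 10.96 L/h
D = CL × Css × τ / F = 10.96 × 8.3 × 6 / 0.57 = 957.6 mg

958 mg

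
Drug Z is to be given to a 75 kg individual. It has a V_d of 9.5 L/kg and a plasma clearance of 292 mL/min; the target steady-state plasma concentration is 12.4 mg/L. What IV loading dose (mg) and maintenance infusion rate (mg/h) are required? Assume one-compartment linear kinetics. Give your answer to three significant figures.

(a) 8840 mg; (b) 217 mg/h

Vd(total) = 75 kg × 9.5 L/kg = 712.5 L
Loading dose = Vd × C = 712.5 × 12.4 = 8835 mg
CL = 292 mL/min = 292 × 0.06 = 17.52 L/h
Maintenance: replace elimination → rate = CL × Css = 17.52 × 12.4 = 217.2 mg/h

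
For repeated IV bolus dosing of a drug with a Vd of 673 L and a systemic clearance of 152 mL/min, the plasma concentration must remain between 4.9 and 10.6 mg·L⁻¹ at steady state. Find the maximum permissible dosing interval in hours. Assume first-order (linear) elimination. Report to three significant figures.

56.9 h

CL = 152 mL/min × 60/1000 = 9.120 L/h
k = CL / Vd = 9.120 / 673.0 = 0.01355 h⁻¹
Between IV bolus doses, concentration decays as C = C₀·e^(−kτ), so C_peak/C_trough = e^(kτ).
τ_max = ln(C_peak/C_trough) / k = ln(10.6/4.9) / 0.01355 = 0.7716 / 0.01355 = 56.94 h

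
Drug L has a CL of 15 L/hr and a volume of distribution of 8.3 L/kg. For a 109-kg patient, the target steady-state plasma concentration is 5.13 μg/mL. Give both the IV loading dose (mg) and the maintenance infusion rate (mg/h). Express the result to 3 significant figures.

Vd(total) = 109 kg × 8.3 L/kg = 904.7 L
Loading: fill Vd to C_target → 904.7 L × 5.13 mg/L = 4641 mg
Maintenance: replace elimination → rate = CL × Css = 15.00 × 5.13 = 76.95 mg/h

(a) 4640 mg; (b) 77.0 mg/h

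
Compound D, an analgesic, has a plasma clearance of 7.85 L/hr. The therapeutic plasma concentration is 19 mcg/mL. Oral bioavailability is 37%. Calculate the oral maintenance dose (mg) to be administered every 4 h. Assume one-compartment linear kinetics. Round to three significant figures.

D = CL × Css × τ / F = 7.850 × 19 × 4 / 0.37 = 1612 mg

1610 mg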